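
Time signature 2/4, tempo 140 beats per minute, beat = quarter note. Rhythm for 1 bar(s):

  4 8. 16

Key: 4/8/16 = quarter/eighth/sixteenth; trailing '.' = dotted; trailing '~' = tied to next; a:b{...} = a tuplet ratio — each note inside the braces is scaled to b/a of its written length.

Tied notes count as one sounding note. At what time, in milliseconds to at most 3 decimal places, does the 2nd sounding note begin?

note 2 onset = 1b = 428.571ms

1. 0.0ms @ 0 + 428.571ms (1)
2. 428.571ms @ 1 + 321.429ms (3/4)
3. 750.0ms @ 7/4 + 107.143ms (1/4)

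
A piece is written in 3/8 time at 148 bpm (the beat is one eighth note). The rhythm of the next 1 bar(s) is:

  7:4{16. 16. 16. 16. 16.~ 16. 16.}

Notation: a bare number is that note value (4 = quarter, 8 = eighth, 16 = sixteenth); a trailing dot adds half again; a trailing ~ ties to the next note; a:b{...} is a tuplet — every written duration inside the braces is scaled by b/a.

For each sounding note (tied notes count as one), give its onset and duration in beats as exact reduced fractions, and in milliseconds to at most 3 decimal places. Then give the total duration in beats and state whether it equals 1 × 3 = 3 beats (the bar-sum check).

1) 0.0ms=0b +173.745ms=3/7b
2) 173.745ms=3/7b +173.745ms=3/7b
3) 347.49ms=6/7b +173.745ms=3/7b
4) 521.236ms=9/7b +173.745ms=3/7b
5) 694.981ms=12/7b +347.49ms=6/7b
6) 1042.471ms=18/7b +173.745ms=3/7b
Σ=3b of 3 (148bpm 3/8) — PASS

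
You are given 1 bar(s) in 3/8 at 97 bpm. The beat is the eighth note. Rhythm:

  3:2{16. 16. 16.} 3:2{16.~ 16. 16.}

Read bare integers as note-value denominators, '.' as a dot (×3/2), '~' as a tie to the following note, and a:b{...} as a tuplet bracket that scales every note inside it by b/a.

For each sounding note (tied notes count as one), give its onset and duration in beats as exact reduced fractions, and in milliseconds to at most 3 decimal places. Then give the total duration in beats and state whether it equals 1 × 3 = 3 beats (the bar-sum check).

1) 0.0ms=0b +309.278ms=1/2b
2) 309.278ms=1/2b +309.278ms=1/2b
3) 618.557ms=1b +309.278ms=1/2b
4) 927.835ms=3/2b +618.557ms=1b
5) 1546.392ms=5/2b +309.278ms=1/2b
Σ=3b of 3 (97bpm 3/8) — PASS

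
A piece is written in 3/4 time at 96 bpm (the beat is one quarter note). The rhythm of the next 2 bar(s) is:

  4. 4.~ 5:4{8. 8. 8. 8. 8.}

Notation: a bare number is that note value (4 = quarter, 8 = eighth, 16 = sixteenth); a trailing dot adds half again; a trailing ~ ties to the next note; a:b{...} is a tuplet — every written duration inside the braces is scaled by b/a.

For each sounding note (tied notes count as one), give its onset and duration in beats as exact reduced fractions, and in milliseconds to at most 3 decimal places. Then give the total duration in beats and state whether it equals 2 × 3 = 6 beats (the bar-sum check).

1) 0.0ms=0b +937.5ms=3/2b
2) 937.5ms=3/2b +1312.5ms=21/10b
3) 2250.0ms=18/5b +375.0ms=3/5b
4) 2625.0ms=21/5b +375.0ms=3/5b
5) 3000.0ms=24/5b +375.0ms=3/5b
6) 3375.0ms=27/5b +375.0ms=3/5b
Σ=6b of 6 (96bpm 3/4) — PASS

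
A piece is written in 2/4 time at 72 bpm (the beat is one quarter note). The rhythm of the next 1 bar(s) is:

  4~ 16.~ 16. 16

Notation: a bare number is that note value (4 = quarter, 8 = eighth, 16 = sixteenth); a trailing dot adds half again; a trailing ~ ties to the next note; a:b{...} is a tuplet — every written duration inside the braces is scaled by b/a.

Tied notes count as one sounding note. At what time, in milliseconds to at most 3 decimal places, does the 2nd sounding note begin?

1. 0.0ms @ 0 + 1458.333ms (7/4)
2. 1458.333ms @ 7/4 + 208.333ms (1/4)

note 2 onset = 7/4b = 1458.333ms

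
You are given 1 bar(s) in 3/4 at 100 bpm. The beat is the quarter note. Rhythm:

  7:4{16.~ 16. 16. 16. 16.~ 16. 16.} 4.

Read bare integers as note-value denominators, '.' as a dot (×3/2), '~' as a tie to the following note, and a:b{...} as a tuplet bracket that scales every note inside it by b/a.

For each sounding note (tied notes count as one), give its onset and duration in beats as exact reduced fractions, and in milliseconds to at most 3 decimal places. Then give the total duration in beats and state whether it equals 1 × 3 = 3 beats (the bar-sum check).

1) 0.0ms=0b +257.143ms=3/7b
2) 257.143ms=3/7b +128.571ms=3/14b
3) 385.714ms=9/14b +128.571ms=3/14b
4) 514.286ms=6/7b +257.143ms=3/7b
5) 771.429ms=9/7b +128.571ms=3/14b
6) 900.0ms=3/2b +900.0ms=3/2b
Σ=3b of 3 (100bpm 3/4) — PASS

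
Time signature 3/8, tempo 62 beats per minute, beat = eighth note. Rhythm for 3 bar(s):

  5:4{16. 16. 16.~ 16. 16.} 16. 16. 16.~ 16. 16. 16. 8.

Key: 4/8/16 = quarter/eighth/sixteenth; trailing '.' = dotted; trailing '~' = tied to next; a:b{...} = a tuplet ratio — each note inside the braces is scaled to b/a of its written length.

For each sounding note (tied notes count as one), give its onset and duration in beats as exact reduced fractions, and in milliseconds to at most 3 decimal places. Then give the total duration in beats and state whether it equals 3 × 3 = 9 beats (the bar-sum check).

1) 0.0ms=0b +580.645ms=3/5b
2) 580.645ms=3/5b +580.645ms=3/5b
3) 1161.29ms=6/5b +1161.29ms=6/5b
4) 2322.581ms=12/5b +580.645ms=3/5b
5) 2903.226ms=3b +725.806ms=3/4b
6) 3629.032ms=15/4b +725.806ms=3/4b
7) 4354.839ms=9/2b +1451.613ms=3/2b
8) 5806.452ms=6b +725.806ms=3/4b
9) 6532.258ms=27/4b +725.806ms=3/4b
10) 7258.065ms=15/2b +1451.613ms=3/2b
Σ=9b of 9 (62bpm 3/8) — PASS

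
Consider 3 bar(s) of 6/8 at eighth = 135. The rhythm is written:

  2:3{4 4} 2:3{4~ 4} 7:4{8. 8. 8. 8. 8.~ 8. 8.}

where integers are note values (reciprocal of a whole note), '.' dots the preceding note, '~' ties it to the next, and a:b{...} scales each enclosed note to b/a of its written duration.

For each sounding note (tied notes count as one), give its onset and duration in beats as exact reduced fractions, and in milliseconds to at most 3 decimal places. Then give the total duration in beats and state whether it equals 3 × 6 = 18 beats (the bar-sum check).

1) 0.0ms=0b +1333.333ms=3b
2) 1333.333ms=3b +1333.333ms=3b
3) 2666.667ms=6b +2666.667ms=6b
4) 5333.333ms=12b +380.952ms=6/7b
5) 5714.286ms=90/7b +380.952ms=6/7b
6) 6095.238ms=96/7b +380.952ms=6/7b
7) 6476.19ms=102/7b +380.952ms=6/7b
8) 6857.143ms=108/7b +761.905ms=12/7b
9) 7619.048ms=120/7b +380.952ms=6/7b
Σ=18b of 18 (135bpm 6/8) — PASS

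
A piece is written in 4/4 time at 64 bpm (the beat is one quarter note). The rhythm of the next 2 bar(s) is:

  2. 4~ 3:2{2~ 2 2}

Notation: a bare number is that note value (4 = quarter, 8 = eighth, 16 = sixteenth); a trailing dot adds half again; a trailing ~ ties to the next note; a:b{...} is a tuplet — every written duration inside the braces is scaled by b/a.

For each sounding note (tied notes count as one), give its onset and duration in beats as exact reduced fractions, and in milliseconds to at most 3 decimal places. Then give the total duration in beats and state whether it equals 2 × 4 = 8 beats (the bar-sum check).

1) 0.0ms=0b +2812.5ms=3b
2) 2812.5ms=3b +3437.5ms=11/3b
3) 6250.0ms=20/3b +1250.0ms=4/3b
Σ=8b of 8 (64bpm 4/4) — PASS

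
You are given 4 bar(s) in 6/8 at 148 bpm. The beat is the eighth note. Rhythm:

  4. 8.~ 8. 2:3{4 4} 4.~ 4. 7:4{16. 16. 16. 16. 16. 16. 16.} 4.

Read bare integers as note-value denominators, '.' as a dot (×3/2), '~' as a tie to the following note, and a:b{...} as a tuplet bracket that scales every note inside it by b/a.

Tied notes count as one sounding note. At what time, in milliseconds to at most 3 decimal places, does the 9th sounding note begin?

1. 0.0ms @ 0 + 1216.216ms (3)
2. 1216.216ms @ 3 + 1216.216ms (3)
3. 2432.432ms @ 6 + 1216.216ms (3)
4. 3648.649ms @ 9 + 1216.216ms (3)
5. 4864.865ms @ 12 + 2432.432ms (6)
6. 7297.297ms @ 18 + 173.745ms (3/7)
7. 7471.042ms @ 129/7 + 173.745ms (3/7)
8. 7644.788ms @ 132/7 + 173.745ms (3/7)
9. 7818.533ms @ 135/7 + 173.745ms (3/7)
10. 7992.278ms @ 138/7 + 173.745ms (3/7)
11. 8166.023ms @ 141/7 + 173.745ms (3/7)
12. 8339.768ms @ 144/7 + 173.745ms (3/7)
13. 8513.514ms @ 21 + 1216.216ms (3)

note 9 onset = 135/7b = 7818.533ms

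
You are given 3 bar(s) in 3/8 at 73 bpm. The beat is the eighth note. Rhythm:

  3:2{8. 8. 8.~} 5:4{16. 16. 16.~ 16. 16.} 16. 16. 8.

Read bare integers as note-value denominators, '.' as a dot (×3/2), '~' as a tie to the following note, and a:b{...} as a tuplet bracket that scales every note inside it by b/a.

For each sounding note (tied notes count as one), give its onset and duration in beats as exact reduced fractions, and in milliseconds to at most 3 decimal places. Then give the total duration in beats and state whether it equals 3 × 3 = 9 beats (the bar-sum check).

1) 0.0ms=0b +821.918ms=1b
2) 821.918ms=1b +821.918ms=1b
3) 1643.836ms=2b +1315.068ms=8/5b
4) 2958.904ms=18/5b +493.151ms=3/5b
5) 3452.055ms=21/5b +986.301ms=6/5b
6) 4438.356ms=27/5b +493.151ms=3/5b
7) 4931.507ms=6b +616.438ms=3/4b
8) 5547.945ms=27/4b +616.438ms=3/4b
9) 6164.384ms=15/2b +1232.877ms=3/2b
Σ=9b of 9 (73bpm 3/8) — PASS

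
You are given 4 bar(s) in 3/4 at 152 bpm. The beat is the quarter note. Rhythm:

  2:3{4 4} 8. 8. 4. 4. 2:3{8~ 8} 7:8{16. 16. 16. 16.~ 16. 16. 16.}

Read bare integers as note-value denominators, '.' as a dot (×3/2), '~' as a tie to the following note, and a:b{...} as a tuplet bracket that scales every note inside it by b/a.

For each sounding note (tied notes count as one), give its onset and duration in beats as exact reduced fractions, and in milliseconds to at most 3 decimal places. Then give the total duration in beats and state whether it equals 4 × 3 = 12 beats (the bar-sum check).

1) 0.0ms=0b +592.105ms=3/2b
2) 592.105ms=3/2b +592.105ms=3/2b
3) 1184.211ms=3b +296.053ms=3/4b
4) 1480.263ms=15/4b +296.053ms=3/4b
5) 1776.316ms=9/2b +592.105ms=3/2b
6) 2368.421ms=6b +592.105ms=3/2b
7) 2960.526ms=15/2b +592.105ms=3/2b
8) 3552.632ms=9b +169.173ms=3/7b
9) 3721.805ms=66/7b +169.173ms=3/7b
10) 3890.977ms=69/7b +169.173ms=3/7b
11) 4060.15ms=72/7b +338.346ms=6/7b
12) 4398.496ms=78/7b +169.173ms=3/7b
13) 4567.669ms=81/7b +169.173ms=3/7b
Σ=12b of 12 (152bpm 3/4) — PASS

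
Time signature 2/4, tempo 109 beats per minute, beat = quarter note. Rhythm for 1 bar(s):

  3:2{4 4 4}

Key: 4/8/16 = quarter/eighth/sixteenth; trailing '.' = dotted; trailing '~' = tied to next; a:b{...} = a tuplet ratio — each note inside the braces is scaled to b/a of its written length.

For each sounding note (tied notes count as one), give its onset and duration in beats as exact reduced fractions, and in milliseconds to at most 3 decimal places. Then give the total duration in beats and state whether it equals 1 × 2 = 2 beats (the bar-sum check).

1) 0.0ms=0b +366.972ms=2/3b
2) 366.972ms=2/3b +366.972ms=2/3b
3) 733.945ms=4/3b +366.972ms=2/3b
Σ=2b of 2 (109bpm 2/4) — PASS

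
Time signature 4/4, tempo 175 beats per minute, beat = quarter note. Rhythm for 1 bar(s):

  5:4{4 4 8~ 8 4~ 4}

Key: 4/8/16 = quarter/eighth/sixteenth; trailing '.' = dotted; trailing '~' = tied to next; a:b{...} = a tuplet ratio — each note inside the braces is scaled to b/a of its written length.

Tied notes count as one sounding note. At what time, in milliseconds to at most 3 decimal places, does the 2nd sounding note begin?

1. 0.0ms @ 0 + 274.286ms (4/5)
2. 274.286ms @ 4/5 + 274.286ms (4/5)
3. 548.571ms @ 8/5 + 274.286ms (4/5)
4. 822.857ms @ 12/5 + 548.571ms (8/5)

note 2 onset = 4/5b = 274.286ms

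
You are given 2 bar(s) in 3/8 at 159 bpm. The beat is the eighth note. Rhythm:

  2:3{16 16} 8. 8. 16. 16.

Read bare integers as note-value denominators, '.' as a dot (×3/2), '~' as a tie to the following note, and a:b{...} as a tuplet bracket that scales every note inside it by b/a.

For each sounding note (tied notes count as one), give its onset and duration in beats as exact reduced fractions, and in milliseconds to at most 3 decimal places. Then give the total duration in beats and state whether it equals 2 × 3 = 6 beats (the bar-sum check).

1) 0.0ms=0b +283.019ms=3/4b
2) 283.019ms=3/4b +283.019ms=3/4b
3) 566.038ms=3/2b +566.038ms=3/2b
4) 1132.075ms=3b +566.038ms=3/2b
5) 1698.113ms=9/2b +283.019ms=3/4b
6) 1981.132ms=21/4b +283.019ms=3/4b
Σ=6b of 6 (159bpm 3/8) — PASS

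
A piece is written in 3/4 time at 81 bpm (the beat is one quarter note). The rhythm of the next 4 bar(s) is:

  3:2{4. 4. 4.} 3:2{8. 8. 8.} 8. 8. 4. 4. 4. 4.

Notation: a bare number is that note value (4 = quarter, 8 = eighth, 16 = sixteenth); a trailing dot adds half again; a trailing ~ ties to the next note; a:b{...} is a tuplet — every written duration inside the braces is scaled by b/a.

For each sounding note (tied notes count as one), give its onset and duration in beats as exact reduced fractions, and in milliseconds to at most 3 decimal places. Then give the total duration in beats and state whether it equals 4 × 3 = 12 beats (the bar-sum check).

1) 0.0ms=0b +740.741ms=1b
2) 740.741ms=1b +740.741ms=1b
3) 1481.481ms=2b +740.741ms=1b
4) 2222.222ms=3b +370.37ms=1/2b
5) 2592.593ms=7/2b +370.37ms=1/2b
6) 2962.963ms=4b +370.37ms=1/2b
7) 3333.333ms=9/2b +555.556ms=3/4b
8) 3888.889ms=21/4b +555.556ms=3/4b
9) 4444.444ms=6b +1111.111ms=3/2b
10) 5555.556ms=15/2b +1111.111ms=3/2b
11) 6666.667ms=9b +1111.111ms=3/2b
12) 7777.778ms=21/2b +1111.111ms=3/2b
Σ=12b of 12 (81bpm 3/4) — PASS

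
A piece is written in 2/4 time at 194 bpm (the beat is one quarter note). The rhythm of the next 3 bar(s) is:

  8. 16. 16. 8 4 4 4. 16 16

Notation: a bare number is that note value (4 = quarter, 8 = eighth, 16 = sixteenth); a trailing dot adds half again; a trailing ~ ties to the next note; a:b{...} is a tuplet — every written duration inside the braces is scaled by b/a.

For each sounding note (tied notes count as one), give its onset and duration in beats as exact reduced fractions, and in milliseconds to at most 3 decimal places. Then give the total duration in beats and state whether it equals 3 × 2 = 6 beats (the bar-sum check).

1) 0.0ms=0b +231.959ms=3/4b
2) 231.959ms=3/4b +115.979ms=3/8b
3) 347.938ms=9/8b +115.979ms=3/8b
4) 463.918ms=3/2b +154.639ms=1/2b
5) 618.557ms=2b +309.278ms=1b
6) 927.835ms=3b +309.278ms=1b
7) 1237.113ms=4b +463.918ms=3/2b
8) 1701.031ms=11/2b +77.32ms=1/4b
9) 1778.351ms=23/4b +77.32ms=1/4b
Σ=6b of 6 (194bpm 2/4) — PASS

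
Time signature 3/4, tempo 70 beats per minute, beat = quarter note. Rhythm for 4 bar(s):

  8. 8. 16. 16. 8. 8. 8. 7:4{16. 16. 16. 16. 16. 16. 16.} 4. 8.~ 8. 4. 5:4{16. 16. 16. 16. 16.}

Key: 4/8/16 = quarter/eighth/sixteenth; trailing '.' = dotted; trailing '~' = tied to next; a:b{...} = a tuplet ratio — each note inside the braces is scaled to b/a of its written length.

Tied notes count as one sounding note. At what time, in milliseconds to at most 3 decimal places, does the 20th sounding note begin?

note 20 onset = 111/10b = 9514.286ms

1. 0.0ms @ 0 + 642.857ms (3/4)
2. 642.857ms @ 3/4 + 642.857ms (3/4)
3. 1285.714ms @ 3/2 + 321.429ms (3/8)
4. 1607.143ms @ 15/8 + 321.429ms (3/8)
5. 1928.571ms @ 9/4 + 642.857ms (3/4)
6. 2571.429ms @ 3 + 642.857ms (3/4)
7. 3214.286ms @ 15/4 + 642.857ms (3/4)
8. 3857.143ms @ 9/2 + 183.673ms (3/14)
9. 4040.816ms @ 33/7 + 183.673ms (3/14)
10. 4224.49ms @ 69/14 + 183.673ms (3/14)
11. 4408.163ms @ 36/7 + 183.673ms (3/14)
12. 4591.837ms @ 75/14 + 183.673ms (3/14)
13. 4775.51ms @ 39/7 + 183.673ms (3/14)
14. 4959.184ms @ 81/14 + 183.673ms (3/14)
15. 5142.857ms @ 6 + 1285.714ms (3/2)
16. 6428.571ms @ 15/2 + 1285.714ms (3/2)
17. 7714.286ms @ 9 + 1285.714ms (3/2)
18. 9000.0ms @ 21/2 + 257.143ms (3/10)
19. 9257.143ms @ 54/5 + 257.143ms (3/10)
20. 9514.286ms @ 111/10 + 257.143ms (3/10)
21. 9771.429ms @ 57/5 + 257.143ms (3/10)
22. 10028.571ms @ 117/10 + 257.143ms (3/10)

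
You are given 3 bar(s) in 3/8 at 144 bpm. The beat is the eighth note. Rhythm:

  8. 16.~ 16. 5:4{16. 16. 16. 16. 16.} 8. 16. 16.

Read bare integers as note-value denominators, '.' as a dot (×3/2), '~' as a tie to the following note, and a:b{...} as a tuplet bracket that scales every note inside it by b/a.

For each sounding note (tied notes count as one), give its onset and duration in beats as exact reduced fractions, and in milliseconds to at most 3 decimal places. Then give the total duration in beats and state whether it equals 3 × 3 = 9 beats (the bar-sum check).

1) 0.0ms=0b +625.0ms=3/2b
2) 625.0ms=3/2b +625.0ms=3/2b
3) 1250.0ms=3b +250.0ms=3/5b
4) 1500.0ms=18/5b +250.0ms=3/5b
5) 1750.0ms=21/5b +250.0ms=3/5b
6) 2000.0ms=24/5b +250.0ms=3/5b
7) 2250.0ms=27/5b +250.0ms=3/5b
8) 2500.0ms=6b +625.0ms=3/2b
9) 3125.0ms=15/2b +312.5ms=3/4b
10) 3437.5ms=33/4b +312.5ms=3/4b
Σ=9b of 9 (144bpm 3/8) — PASS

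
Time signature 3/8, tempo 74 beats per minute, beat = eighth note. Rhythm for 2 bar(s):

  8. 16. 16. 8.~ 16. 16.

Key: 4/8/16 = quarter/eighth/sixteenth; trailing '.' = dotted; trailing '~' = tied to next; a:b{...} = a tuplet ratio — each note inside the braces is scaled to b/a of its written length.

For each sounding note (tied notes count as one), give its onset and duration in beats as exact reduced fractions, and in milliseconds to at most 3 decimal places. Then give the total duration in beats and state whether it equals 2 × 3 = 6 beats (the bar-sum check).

1) 0.0ms=0b +1216.216ms=3/2b
2) 1216.216ms=3/2b +608.108ms=3/4b
3) 1824.324ms=9/4b +608.108ms=3/4b
4) 2432.432ms=3b +1824.324ms=9/4b
5) 4256.757ms=21/4b +608.108ms=3/4b
Σ=6b of 6 (74bpm 3/8) — PASS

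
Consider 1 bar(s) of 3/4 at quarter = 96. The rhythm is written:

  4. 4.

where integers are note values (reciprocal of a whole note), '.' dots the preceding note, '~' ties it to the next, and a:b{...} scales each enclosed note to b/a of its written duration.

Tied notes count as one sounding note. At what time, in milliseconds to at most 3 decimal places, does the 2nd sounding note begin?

note 2 onset = 3/2b = 937.5ms

1. 0.0ms @ 0 + 937.5ms (3/2)
2. 937.5ms @ 3/2 + 937.5ms (3/2)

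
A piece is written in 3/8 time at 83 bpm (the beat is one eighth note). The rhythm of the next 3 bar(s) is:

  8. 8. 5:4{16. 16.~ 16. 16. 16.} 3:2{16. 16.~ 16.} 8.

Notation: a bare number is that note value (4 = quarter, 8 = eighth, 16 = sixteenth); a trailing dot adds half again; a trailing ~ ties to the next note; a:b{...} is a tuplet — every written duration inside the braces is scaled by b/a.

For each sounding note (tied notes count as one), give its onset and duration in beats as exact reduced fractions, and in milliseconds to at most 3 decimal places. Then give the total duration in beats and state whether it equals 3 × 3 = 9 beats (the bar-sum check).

1) 0.0ms=0b +1084.337ms=3/2b
2) 1084.337ms=3/2b +1084.337ms=3/2b
3) 2168.675ms=3b +433.735ms=3/5b
4) 2602.41ms=18/5b +867.47ms=6/5b
5) 3469.88ms=24/5b +433.735ms=3/5b
6) 3903.614ms=27/5b +433.735ms=3/5b
7) 4337.349ms=6b +361.446ms=1/2b
8) 4698.795ms=13/2b +722.892ms=1b
9) 5421.687ms=15/2b +1084.337ms=3/2b
Σ=9b of 9 (83bpm 3/8) — PASS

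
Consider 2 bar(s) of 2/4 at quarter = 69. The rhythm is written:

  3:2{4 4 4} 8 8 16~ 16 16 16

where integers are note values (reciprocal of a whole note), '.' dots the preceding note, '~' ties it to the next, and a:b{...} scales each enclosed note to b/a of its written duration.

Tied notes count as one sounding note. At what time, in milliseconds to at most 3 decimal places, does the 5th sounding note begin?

1. 0.0ms @ 0 + 579.71ms (2/3)
2. 579.71ms @ 2/3 + 579.71ms (2/3)
3. 1159.42ms @ 4/3 + 579.71ms (2/3)
4. 1739.13ms @ 2 + 434.783ms (1/2)
5. 2173.913ms @ 5/2 + 434.783ms (1/2)
6. 2608.696ms @ 3 + 434.783ms (1/2)
7. 3043.478ms @ 7/2 + 217.391ms (1/4)
8. 3260.87ms @ 15/4 + 217.391ms (1/4)

note 5 onset = 5/2b = 2173.913ms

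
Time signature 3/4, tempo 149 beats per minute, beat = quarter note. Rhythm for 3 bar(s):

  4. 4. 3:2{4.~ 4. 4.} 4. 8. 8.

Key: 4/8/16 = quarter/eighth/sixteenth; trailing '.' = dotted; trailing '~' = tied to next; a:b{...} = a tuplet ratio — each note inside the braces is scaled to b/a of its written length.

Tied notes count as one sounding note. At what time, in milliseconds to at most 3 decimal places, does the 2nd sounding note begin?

note 2 onset = 3/2b = 604.027ms

1. 0.0ms @ 0 + 604.027ms (3/2)
2. 604.027ms @ 3/2 + 604.027ms (3/2)
3. 1208.054ms @ 3 + 805.369ms (2)
4. 2013.423ms @ 5 + 402.685ms (1)
5. 2416.107ms @ 6 + 604.027ms (3/2)
6. 3020.134ms @ 15/2 + 302.013ms (3/4)
7. 3322.148ms @ 33/4 + 302.013ms (3/4)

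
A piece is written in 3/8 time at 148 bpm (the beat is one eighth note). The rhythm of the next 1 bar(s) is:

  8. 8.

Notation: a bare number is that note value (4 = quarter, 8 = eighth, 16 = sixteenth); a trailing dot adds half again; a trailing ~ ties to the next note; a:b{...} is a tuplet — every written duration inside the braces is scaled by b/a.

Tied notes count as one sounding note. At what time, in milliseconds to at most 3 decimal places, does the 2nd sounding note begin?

note 2 onset = 3/2b = 608.108ms

1. 0.0ms @ 0 + 608.108ms (3/2)
2. 608.108ms @ 3/2 + 608.108ms (3/2)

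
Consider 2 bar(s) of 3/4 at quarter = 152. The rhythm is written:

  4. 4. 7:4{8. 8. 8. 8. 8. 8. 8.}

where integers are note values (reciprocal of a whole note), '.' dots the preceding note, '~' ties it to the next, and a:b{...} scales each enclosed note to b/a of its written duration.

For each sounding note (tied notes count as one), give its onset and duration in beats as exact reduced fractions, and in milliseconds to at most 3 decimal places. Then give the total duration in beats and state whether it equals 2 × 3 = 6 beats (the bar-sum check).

1) 0.0ms=0b +592.105ms=3/2b
2) 592.105ms=3/2b +592.105ms=3/2b
3) 1184.211ms=3b +169.173ms=3/7b
4) 1353.383ms=24/7b +169.173ms=3/7b
5) 1522.556ms=27/7b +169.173ms=3/7b
6) 1691.729ms=30/7b +169.173ms=3/7b
7) 1860.902ms=33/7b +169.173ms=3/7b
8) 2030.075ms=36/7b +169.173ms=3/7b
9) 2199.248ms=39/7b +169.173ms=3/7b
Σ=6b of 6 (152bpm 3/4) — PASS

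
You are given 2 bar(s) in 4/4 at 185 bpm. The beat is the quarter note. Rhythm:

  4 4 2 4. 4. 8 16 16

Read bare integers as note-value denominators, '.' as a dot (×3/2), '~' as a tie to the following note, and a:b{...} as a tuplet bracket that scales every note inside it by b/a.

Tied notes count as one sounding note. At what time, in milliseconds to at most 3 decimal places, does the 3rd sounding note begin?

note 3 onset = 2b = 648.649ms

1. 0.0ms @ 0 + 324.324ms (1)
2. 324.324ms @ 1 + 324.324ms (1)
3. 648.649ms @ 2 + 648.649ms (2)
4. 1297.297ms @ 4 + 486.486ms (3/2)
5. 1783.784ms @ 11/2 + 486.486ms (3/2)
6. 2270.27ms @ 7 + 162.162ms (1/2)
7. 2432.432ms @ 15/2 + 81.081ms (1/4)
8. 2513.514ms @ 31/4 + 81.081ms (1/4)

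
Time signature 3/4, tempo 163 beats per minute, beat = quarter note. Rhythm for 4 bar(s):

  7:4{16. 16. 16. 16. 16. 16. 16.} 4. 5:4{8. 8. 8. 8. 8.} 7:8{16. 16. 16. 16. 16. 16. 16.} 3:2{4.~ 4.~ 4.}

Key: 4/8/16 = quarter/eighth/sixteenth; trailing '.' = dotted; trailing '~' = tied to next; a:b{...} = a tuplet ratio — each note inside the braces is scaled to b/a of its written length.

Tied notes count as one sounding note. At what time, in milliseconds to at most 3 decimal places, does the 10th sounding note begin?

note 10 onset = 18/5b = 1325.153ms

1. 0.0ms @ 0 + 78.878ms (3/14)
2. 78.878ms @ 3/14 + 78.878ms (3/14)
3. 157.756ms @ 3/7 + 78.878ms (3/14)
4. 236.635ms @ 9/14 + 78.878ms (3/14)
5. 315.513ms @ 6/7 + 78.878ms (3/14)
6. 394.391ms @ 15/14 + 78.878ms (3/14)
7. 473.269ms @ 9/7 + 78.878ms (3/14)
8. 552.147ms @ 3/2 + 552.147ms (3/2)
9. 1104.294ms @ 3 + 220.859ms (3/5)
10. 1325.153ms @ 18/5 + 220.859ms (3/5)
11. 1546.012ms @ 21/5 + 220.859ms (3/5)
12. 1766.871ms @ 24/5 + 220.859ms (3/5)
13. 1987.73ms @ 27/5 + 220.859ms (3/5)
14. 2208.589ms @ 6 + 157.756ms (3/7)
15. 2366.345ms @ 45/7 + 157.756ms (3/7)
16. 2524.102ms @ 48/7 + 157.756ms (3/7)
17. 2681.858ms @ 51/7 + 157.756ms (3/7)
18. 2839.614ms @ 54/7 + 157.756ms (3/7)
19. 2997.371ms @ 57/7 + 157.756ms (3/7)
20. 3155.127ms @ 60/7 + 157.756ms (3/7)
21. 3312.883ms @ 9 + 1104.294ms (3)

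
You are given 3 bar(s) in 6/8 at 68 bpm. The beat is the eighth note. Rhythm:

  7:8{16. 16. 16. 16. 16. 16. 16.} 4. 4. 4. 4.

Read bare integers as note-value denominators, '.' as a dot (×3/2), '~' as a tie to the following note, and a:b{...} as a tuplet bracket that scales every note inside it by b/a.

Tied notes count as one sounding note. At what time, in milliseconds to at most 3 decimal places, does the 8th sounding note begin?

1. 0.0ms @ 0 + 756.303ms (6/7)
2. 756.303ms @ 6/7 + 756.303ms (6/7)
3. 1512.605ms @ 12/7 + 756.303ms (6/7)
4. 2268.908ms @ 18/7 + 756.303ms (6/7)
5. 3025.21ms @ 24/7 + 756.303ms (6/7)
6. 3781.513ms @ 30/7 + 756.303ms (6/7)
7. 4537.815ms @ 36/7 + 756.303ms (6/7)
8. 5294.118ms @ 6 + 2647.059ms (3)
9. 7941.176ms @ 9 + 2647.059ms (3)
10. 10588.235ms @ 12 + 2647.059ms (3)
11. 13235.294ms @ 15 + 2647.059ms (3)

note 8 onset = 6b = 5294.118ms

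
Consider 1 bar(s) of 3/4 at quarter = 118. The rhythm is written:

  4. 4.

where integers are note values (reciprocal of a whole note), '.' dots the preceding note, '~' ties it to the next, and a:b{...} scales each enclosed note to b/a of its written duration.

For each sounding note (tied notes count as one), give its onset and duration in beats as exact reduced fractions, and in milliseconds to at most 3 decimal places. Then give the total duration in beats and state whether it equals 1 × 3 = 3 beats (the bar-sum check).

1) 0.0ms=0b +762.712ms=3/2b
2) 762.712ms=3/2b +762.712ms=3/2b
Σ=3b of 3 (118bpm 3/4) — PASS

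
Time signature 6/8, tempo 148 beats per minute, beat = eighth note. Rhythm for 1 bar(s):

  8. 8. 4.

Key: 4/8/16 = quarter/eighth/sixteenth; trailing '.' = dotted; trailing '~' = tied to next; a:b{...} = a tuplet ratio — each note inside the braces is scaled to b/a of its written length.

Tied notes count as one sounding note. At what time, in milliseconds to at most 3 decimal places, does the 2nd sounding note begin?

1. 0.0ms @ 0 + 608.108ms (3/2)
2. 608.108ms @ 3/2 + 608.108ms (3/2)
3. 1216.216ms @ 3 + 1216.216ms (3)

note 2 onset = 3/2b = 608.108ms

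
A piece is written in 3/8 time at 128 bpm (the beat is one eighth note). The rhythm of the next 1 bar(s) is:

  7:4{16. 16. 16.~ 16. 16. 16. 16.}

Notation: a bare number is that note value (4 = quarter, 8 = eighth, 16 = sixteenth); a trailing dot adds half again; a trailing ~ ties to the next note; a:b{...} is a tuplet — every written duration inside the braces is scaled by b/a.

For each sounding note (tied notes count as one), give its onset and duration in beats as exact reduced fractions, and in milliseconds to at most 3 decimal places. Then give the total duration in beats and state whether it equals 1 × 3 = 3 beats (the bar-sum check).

1) 0.0ms=0b +200.893ms=3/7b
2) 200.893ms=3/7b +200.893ms=3/7b
3) 401.786ms=6/7b +401.786ms=6/7b
4) 803.571ms=12/7b +200.893ms=3/7b
5) 1004.464ms=15/7b +200.893ms=3/7b
6) 1205.357ms=18/7b +200.893ms=3/7b
Σ=3b of 3 (128bpm 3/8) — PASS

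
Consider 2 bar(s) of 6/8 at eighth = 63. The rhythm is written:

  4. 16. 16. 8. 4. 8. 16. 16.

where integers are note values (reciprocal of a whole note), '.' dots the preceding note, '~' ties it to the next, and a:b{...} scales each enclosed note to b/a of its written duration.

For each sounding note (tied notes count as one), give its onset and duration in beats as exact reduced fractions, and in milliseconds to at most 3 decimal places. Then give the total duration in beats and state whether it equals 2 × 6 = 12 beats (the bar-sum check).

1) 0.0ms=0b +2857.143ms=3b
2) 2857.143ms=3b +714.286ms=3/4b
3) 3571.429ms=15/4b +714.286ms=3/4b
4) 4285.714ms=9/2b +1428.571ms=3/2b
5) 5714.286ms=6b +2857.143ms=3b
6) 8571.429ms=9b +1428.571ms=3/2b
7) 10000.0ms=21/2b +714.286ms=3/4b
8) 10714.286ms=45/4b +714.286ms=3/4b
Σ=12b of 12 (63bpm 6/8) — PASS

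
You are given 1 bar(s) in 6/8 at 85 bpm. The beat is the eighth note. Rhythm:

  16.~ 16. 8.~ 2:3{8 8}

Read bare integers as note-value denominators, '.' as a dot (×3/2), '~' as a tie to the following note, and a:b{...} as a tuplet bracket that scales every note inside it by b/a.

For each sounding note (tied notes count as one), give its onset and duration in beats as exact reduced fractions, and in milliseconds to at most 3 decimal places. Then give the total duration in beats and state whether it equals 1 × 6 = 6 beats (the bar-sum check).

1) 0.0ms=0b +1058.824ms=3/2b
2) 1058.824ms=3/2b +2117.647ms=3b
3) 3176.471ms=9/2b +1058.824ms=3/2b
Σ=6b of 6 (85bpm 6/8) — PASS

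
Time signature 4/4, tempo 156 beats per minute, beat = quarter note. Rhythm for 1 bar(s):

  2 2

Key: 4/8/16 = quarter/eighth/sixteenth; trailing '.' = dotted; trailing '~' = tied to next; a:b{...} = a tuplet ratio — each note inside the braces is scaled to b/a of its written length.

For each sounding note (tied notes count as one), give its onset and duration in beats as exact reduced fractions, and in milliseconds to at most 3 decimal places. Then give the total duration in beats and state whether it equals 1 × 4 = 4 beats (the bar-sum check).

1) 0.0ms=0b +769.231ms=2b
2) 769.231ms=2b +769.231ms=2b
Σ=4b of 4 (156bpm 4/4) — PASS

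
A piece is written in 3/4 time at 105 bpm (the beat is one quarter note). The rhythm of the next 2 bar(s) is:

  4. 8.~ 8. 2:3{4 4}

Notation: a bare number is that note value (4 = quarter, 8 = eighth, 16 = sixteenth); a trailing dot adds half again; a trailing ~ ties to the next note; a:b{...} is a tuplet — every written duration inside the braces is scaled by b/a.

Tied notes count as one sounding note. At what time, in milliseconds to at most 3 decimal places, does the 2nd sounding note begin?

1. 0.0ms @ 0 + 857.143ms (3/2)
2. 857.143ms @ 3/2 + 857.143ms (3/2)
3. 1714.286ms @ 3 + 857.143ms (3/2)
4. 2571.429ms @ 9/2 + 857.143ms (3/2)

note 2 onset = 3/2b = 857.143ms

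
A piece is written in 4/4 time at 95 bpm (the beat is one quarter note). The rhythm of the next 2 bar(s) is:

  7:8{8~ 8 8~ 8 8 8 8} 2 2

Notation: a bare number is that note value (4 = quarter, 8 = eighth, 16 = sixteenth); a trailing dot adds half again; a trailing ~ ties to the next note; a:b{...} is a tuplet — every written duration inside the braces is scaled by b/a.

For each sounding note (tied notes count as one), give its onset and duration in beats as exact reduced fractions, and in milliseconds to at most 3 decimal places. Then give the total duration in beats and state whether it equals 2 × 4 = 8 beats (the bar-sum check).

1) 0.0ms=0b +721.805ms=8/7b
2) 721.805ms=8/7b +721.805ms=8/7b
3) 1443.609ms=16/7b +360.902ms=4/7b
4) 1804.511ms=20/7b +360.902ms=4/7b
5) 2165.414ms=24/7b +360.902ms=4/7b
6) 2526.316ms=4b +1263.158ms=2b
7) 3789.474ms=6b +1263.158ms=2b
Σ=8b of 8 (95bpm 4/4) — PASS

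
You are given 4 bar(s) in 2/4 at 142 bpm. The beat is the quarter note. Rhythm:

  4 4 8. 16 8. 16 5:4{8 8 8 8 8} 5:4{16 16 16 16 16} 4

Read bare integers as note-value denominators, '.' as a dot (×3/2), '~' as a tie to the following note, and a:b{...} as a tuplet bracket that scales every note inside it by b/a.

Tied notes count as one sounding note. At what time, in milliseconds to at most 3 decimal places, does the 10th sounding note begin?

note 10 onset = 26/5b = 2197.183ms

1. 0.0ms @ 0 + 422.535ms (1)
2. 422.535ms @ 1 + 422.535ms (1)
3. 845.07ms @ 2 + 316.901ms (3/4)
4. 1161.972ms @ 11/4 + 105.634ms (1/4)
5. 1267.606ms @ 3 + 316.901ms (3/4)
6. 1584.507ms @ 15/4 + 105.634ms (1/4)
7. 1690.141ms @ 4 + 169.014ms (2/5)
8. 1859.155ms @ 22/5 + 169.014ms (2/5)
9. 2028.169ms @ 24/5 + 169.014ms (2/5)
10. 2197.183ms @ 26/5 + 169.014ms (2/5)
11. 2366.197ms @ 28/5 + 169.014ms (2/5)
12. 2535.211ms @ 6 + 84.507ms (1/5)
13. 2619.718ms @ 31/5 + 84.507ms (1/5)
14. 2704.225ms @ 32/5 + 84.507ms (1/5)
15. 2788.732ms @ 33/5 + 84.507ms (1/5)
16. 2873.239ms @ 34/5 + 84.507ms (1/5)
17. 2957.746ms @ 7 + 422.535ms (1)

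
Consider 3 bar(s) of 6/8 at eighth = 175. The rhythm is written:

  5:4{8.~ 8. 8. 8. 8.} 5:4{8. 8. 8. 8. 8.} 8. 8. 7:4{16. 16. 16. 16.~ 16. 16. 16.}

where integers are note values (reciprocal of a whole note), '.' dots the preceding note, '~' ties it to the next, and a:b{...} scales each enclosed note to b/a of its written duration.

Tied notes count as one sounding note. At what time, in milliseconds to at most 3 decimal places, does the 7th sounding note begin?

1. 0.0ms @ 0 + 822.857ms (12/5)
2. 822.857ms @ 12/5 + 411.429ms (6/5)
3. 1234.286ms @ 18/5 + 411.429ms (6/5)
4. 1645.714ms @ 24/5 + 411.429ms (6/5)
5. 2057.143ms @ 6 + 411.429ms (6/5)
6. 2468.571ms @ 36/5 + 411.429ms (6/5)
7. 2880.0ms @ 42/5 + 411.429ms (6/5)
8. 3291.429ms @ 48/5 + 411.429ms (6/5)
9. 3702.857ms @ 54/5 + 411.429ms (6/5)
10. 4114.286ms @ 12 + 514.286ms (3/2)
11. 4628.571ms @ 27/2 + 514.286ms (3/2)
12. 5142.857ms @ 15 + 146.939ms (3/7)
13. 5289.796ms @ 108/7 + 146.939ms (3/7)
14. 5436.735ms @ 111/7 + 146.939ms (3/7)
15. 5583.673ms @ 114/7 + 293.878ms (6/7)
16. 5877.551ms @ 120/7 + 146.939ms (3/7)
17. 6024.49ms @ 123/7 + 146.939ms (3/7)

note 7 onset = 42/5b = 2880.0ms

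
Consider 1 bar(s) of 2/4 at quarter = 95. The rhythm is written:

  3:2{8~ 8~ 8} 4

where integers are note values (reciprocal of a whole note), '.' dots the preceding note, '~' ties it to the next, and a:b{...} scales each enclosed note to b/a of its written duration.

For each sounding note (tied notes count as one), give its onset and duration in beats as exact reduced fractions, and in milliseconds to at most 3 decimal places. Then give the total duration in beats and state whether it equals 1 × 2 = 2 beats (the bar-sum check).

1) 0.0ms=0b +631.579ms=1b
2) 631.579ms=1b +631.579ms=1b
Σ=2b of 2 (95bpm 2/4) — PASS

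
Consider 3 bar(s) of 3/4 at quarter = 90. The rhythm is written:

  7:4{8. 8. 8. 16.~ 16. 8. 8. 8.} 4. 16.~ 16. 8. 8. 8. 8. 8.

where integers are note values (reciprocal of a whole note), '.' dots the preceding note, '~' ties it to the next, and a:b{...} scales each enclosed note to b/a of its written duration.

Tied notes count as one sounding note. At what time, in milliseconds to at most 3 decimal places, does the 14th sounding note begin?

note 14 onset = 33/4b = 5500.0ms

1. 0.0ms @ 0 + 285.714ms (3/7)
2. 285.714ms @ 3/7 + 285.714ms (3/7)
3. 571.429ms @ 6/7 + 285.714ms (3/7)
4. 857.143ms @ 9/7 + 285.714ms (3/7)
5. 1142.857ms @ 12/7 + 285.714ms (3/7)
6. 1428.571ms @ 15/7 + 285.714ms (3/7)
7. 1714.286ms @ 18/7 + 285.714ms (3/7)
8. 2000.0ms @ 3 + 1000.0ms (3/2)
9. 3000.0ms @ 9/2 + 500.0ms (3/4)
10. 3500.0ms @ 21/4 + 500.0ms (3/4)
11. 4000.0ms @ 6 + 500.0ms (3/4)
12. 4500.0ms @ 27/4 + 500.0ms (3/4)
13. 5000.0ms @ 15/2 + 500.0ms (3/4)
14. 5500.0ms @ 33/4 + 500.0ms (3/4)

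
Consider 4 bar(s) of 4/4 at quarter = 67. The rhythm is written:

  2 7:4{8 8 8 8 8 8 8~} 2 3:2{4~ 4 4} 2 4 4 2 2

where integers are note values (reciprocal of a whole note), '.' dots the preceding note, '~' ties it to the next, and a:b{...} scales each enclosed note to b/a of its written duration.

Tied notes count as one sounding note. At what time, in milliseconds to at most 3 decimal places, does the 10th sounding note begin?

1. 0.0ms @ 0 + 1791.045ms (2)
2. 1791.045ms @ 2 + 255.864ms (2/7)
3. 2046.908ms @ 16/7 + 255.864ms (2/7)
4. 2302.772ms @ 18/7 + 255.864ms (2/7)
5. 2558.635ms @ 20/7 + 255.864ms (2/7)
6. 2814.499ms @ 22/7 + 255.864ms (2/7)
7. 3070.362ms @ 24/7 + 255.864ms (2/7)
8. 3326.226ms @ 26/7 + 2046.908ms (16/7)
9. 5373.134ms @ 6 + 1194.03ms (4/3)
10. 6567.164ms @ 22/3 + 597.015ms (2/3)
11. 7164.179ms @ 8 + 1791.045ms (2)
12. 8955.224ms @ 10 + 895.522ms (1)
13. 9850.746ms @ 11 + 895.522ms (1)
14. 10746.269ms @ 12 + 1791.045ms (2)
15. 12537.313ms @ 14 + 1791.045ms (2)

note 10 onset = 22/3b = 6567.164ms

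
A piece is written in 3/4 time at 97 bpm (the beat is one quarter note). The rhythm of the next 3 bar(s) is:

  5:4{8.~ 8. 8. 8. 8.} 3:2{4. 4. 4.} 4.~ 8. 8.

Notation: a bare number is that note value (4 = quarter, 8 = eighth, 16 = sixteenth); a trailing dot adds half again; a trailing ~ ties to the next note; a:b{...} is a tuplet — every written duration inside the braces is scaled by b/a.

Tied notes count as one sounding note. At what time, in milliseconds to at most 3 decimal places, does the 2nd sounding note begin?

note 2 onset = 6/5b = 742.268ms

1. 0.0ms @ 0 + 742.268ms (6/5)
2. 742.268ms @ 6/5 + 371.134ms (3/5)
3. 1113.402ms @ 9/5 + 371.134ms (3/5)
4. 1484.536ms @ 12/5 + 371.134ms (3/5)
5. 1855.67ms @ 3 + 618.557ms (1)
6. 2474.227ms @ 4 + 618.557ms (1)
7. 3092.784ms @ 5 + 618.557ms (1)
8. 3711.34ms @ 6 + 1391.753ms (9/4)
9. 5103.093ms @ 33/4 + 463.918ms (3/4)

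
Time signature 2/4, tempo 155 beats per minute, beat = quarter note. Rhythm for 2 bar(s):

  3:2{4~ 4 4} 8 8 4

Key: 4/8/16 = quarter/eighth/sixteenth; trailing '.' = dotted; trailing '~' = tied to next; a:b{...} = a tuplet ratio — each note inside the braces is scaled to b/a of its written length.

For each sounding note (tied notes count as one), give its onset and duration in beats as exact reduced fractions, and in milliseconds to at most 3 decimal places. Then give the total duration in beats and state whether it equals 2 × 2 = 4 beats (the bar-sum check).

1) 0.0ms=0b +516.129ms=4/3b
2) 516.129ms=4/3b +258.065ms=2/3b
3) 774.194ms=2b +193.548ms=1/2b
4) 967.742ms=5/2b +193.548ms=1/2b
5) 1161.29ms=3b +387.097ms=1b
Σ=4b of 4 (155bpm 2/4) — PASS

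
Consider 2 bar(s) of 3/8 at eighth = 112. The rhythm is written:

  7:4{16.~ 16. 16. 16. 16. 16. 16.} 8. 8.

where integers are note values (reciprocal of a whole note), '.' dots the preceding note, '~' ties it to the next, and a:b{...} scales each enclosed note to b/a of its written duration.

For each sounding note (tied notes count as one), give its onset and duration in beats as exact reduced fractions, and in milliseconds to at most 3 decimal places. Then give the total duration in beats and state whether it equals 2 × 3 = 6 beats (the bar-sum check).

1) 0.0ms=0b +459.184ms=6/7b
2) 459.184ms=6/7b +229.592ms=3/7b
3) 688.776ms=9/7b +229.592ms=3/7b
4) 918.367ms=12/7b +229.592ms=3/7b
5) 1147.959ms=15/7b +229.592ms=3/7b
6) 1377.551ms=18/7b +229.592ms=3/7b
7) 1607.143ms=3b +803.571ms=3/2b
8) 2410.714ms=9/2b +803.571ms=3/2b
Σ=6b of 6 (112bpm 3/8) — PASS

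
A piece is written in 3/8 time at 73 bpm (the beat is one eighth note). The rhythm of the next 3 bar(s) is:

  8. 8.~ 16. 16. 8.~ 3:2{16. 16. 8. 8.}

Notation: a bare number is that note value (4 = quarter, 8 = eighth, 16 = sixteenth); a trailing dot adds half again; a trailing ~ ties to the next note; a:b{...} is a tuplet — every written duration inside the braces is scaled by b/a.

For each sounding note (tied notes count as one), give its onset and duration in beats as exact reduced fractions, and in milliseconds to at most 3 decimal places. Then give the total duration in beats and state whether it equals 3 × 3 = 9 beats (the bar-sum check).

1) 0.0ms=0b +1232.877ms=3/2b
2) 1232.877ms=3/2b +1849.315ms=9/4b
3) 3082.192ms=15/4b +616.438ms=3/4b
4) 3698.63ms=9/2b +1643.836ms=2b
5) 5342.466ms=13/2b +410.959ms=1/2b
6) 5753.425ms=7b +821.918ms=1b
7) 6575.342ms=8b +821.918ms=1b
Σ=9b of 9 (73bpm 3/8) — PASS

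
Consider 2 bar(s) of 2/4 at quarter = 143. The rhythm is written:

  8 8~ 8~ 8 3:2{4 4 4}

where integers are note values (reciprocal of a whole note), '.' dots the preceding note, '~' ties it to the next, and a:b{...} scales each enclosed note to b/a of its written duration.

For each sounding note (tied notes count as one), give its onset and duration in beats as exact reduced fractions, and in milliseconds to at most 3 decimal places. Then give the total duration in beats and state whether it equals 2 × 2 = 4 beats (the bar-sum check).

1) 0.0ms=0b +209.79ms=1/2b
2) 209.79ms=1/2b +629.371ms=3/2b
3) 839.161ms=2b +279.72ms=2/3b
4) 1118.881ms=8/3b +279.72ms=2/3b
5) 1398.601ms=10/3b +279.72ms=2/3b
Σ=4b of 4 (143bpm 2/4) — PASS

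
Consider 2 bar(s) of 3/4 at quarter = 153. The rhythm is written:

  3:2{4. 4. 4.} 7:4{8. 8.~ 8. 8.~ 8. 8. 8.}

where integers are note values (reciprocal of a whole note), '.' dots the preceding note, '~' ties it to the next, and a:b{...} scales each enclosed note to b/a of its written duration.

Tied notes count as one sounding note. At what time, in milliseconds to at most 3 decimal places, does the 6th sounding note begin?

1. 0.0ms @ 0 + 392.157ms (1)
2. 392.157ms @ 1 + 392.157ms (1)
3. 784.314ms @ 2 + 392.157ms (1)
4. 1176.471ms @ 3 + 168.067ms (3/7)
5. 1344.538ms @ 24/7 + 336.134ms (6/7)
6. 1680.672ms @ 30/7 + 336.134ms (6/7)
7. 2016.807ms @ 36/7 + 168.067ms (3/7)
8. 2184.874ms @ 39/7 + 168.067ms (3/7)

note 6 onset = 30/7b = 1680.672ms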